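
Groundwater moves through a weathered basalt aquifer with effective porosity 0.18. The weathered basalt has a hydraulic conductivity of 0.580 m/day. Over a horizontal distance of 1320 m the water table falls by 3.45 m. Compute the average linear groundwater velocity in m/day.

Hydraulic gradient i = Δh / L = 3.45 / 1320 = 0.002614.
Darcy flux q = K · i = 0.5800 × 0.002614 = 0.001516 m/day.
Seepage velocity v = q / n_e = 0.001516 / 0.18 = 0.008422 m/day.

0.00842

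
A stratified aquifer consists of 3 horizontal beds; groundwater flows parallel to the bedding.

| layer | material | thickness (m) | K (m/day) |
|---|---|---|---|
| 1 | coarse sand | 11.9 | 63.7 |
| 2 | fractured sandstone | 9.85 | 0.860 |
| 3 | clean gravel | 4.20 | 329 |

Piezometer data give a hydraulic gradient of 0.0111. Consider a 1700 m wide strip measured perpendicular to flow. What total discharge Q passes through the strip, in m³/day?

40500

Flow is parallel to layering, so each bed carries its own Darcy discharge and the transmissivities add.
Σ(K_i·b_i) = 63.7×11.9 + 0.860×9.85 + 329×4.20 = 2148 m²/day.
Hydraulic gradient i = 0.0111.
Q = Σ(K_i·b_i) · W · i = 2148 × 1700 × 0.01110 = 40538 m³/day.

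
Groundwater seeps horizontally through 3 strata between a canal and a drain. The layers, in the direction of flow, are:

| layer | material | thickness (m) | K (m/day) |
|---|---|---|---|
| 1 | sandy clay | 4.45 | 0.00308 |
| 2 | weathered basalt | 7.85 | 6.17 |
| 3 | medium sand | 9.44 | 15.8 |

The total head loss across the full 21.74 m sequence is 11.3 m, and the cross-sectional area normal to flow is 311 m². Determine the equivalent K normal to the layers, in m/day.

0.0150

Flow is perpendicular to layering, so the layers act in series and the equivalent K is the thickness-weighted harmonic mean.
Total thickness L = 4.45 + 7.85 + 9.44 = 21.74 m.
Σ(b_i/K_i) = 4.45/0.00308 + 7.85/6.17 + 9.44/15.8 = 1447 d.
K_eq = L / Σ(b_i/K_i) = 21.74 / 1447 = 0.01503 m/day.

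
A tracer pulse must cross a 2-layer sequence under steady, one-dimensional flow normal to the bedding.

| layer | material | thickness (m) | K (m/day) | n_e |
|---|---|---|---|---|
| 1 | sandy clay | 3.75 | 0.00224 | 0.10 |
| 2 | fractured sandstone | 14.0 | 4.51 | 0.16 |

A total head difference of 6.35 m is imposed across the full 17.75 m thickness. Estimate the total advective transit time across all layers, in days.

691

With flow normal to the layers, continuity requires the same specific discharge q through every layer.
Σ(b_i/K_i) = 3.75/0.00224 + 14.0/4.51 = 1677 d.
q = Δh / Σ(b_i/K_i) = 6.35 / 1677 = 0.003786 m/day.
In each layer the seepage velocity is v_i = q/n_i, so the layer transit time is t_i = b_i·n_i / q:
  layer 1 (sandy clay): t_1 = 3.75 × 0.10 / 0.003786 = 99.05 d
  layer 2 (fractured sandstone): t_2 = 14.0 × 0.16 / 0.003786 = 591.6 d
Total t = Σ t_i = 690.7 days.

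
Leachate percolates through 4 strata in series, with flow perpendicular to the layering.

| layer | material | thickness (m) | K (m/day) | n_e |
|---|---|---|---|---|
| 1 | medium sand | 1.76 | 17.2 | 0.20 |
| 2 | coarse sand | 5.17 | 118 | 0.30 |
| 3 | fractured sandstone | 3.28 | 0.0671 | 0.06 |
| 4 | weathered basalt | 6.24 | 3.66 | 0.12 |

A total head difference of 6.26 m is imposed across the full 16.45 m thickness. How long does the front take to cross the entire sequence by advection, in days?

23.1

With flow normal to the layers, continuity requires the same specific discharge q through every layer.
Σ(b_i/K_i) = 1.76/17.2 + 5.17/118 + 3.28/0.0671 + 6.24/3.66 = 50.73 d.
q = Δh / Σ(b_i/K_i) = 6.26 / 50.73 = 0.1234 m/day.
In each layer the seepage velocity is v_i = q/n_i, so the layer transit time is t_i = b_i·n_i / q:
  layer 1 (medium sand): t_1 = 1.76 × 0.20 / 0.1234 = 2.853 d
  layer 2 (coarse sand): t_2 = 5.17 × 0.30 / 0.1234 = 12.57 d
  layer 3 (fractured sandstone): t_3 = 3.28 × 0.06 / 0.1234 = 1.595 d
  layer 4 (weathered basalt): t_4 = 6.24 × 0.12 / 0.1234 = 6.069 d
Total t = Σ t_i = 23.09 days.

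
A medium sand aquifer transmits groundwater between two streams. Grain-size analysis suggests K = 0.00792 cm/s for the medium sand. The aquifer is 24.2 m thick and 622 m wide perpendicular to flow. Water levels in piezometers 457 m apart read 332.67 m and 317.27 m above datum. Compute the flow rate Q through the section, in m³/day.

3470

Convert K: 0.00792 cm/s × 864 = 6.843 m/day.
Cross-sectional area A = 622 × 24.2 = 15052 m².
Hydraulic gradient i = (332.67 − 317.27) / 457 = 15.4 / 457 = 0.03370.
Darcy's law: Q = K · A · i = 6.843 × 15052 × 0.03370 = 3471 m³/day.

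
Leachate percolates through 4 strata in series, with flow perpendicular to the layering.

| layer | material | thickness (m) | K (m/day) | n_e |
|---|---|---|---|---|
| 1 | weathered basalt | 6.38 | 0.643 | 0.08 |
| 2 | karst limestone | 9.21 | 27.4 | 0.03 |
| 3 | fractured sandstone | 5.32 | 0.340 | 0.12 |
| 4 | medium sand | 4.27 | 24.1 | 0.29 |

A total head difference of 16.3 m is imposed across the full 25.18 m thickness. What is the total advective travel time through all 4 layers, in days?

With flow normal to the layers, continuity requires the same specific discharge q through every layer.
Σ(b_i/K_i) = 6.38/0.643 + 9.21/27.4 + 5.32/0.340 + 4.27/24.1 = 26.08 d.
q = Δh / Σ(b_i/K_i) = 16.3 / 26.08 = 0.6249 m/day.
In each layer the seepage velocity is v_i = q/n_i, so the layer transit time is t_i = b_i·n_i / q:
  layer 1 (weathered basalt): t_1 = 6.38 × 0.08 / 0.6249 = 0.8167 d
  layer 2 (karst limestone): t_2 = 9.21 × 0.03 / 0.6249 = 0.4421 d
  layer 3 (fractured sandstone): t_3 = 5.32 × 0.12 / 0.6249 = 1.022 d
  layer 4 (medium sand): t_4 = 4.27 × 0.29 / 0.6249 = 1.981 d
Total t = Σ t_i = 4.262 days.

4.26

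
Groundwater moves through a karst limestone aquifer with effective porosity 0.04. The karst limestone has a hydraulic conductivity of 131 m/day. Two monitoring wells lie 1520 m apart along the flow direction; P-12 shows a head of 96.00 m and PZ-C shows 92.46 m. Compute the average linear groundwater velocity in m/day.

7.63

Hydraulic gradient i = (96.00 − 92.46) / 1520 = 3.54 / 1520 = 0.002329.
Darcy flux q = K · i = 131.0 × 0.002329 = 0.3051 m/day.
Seepage velocity v = q / n_e = 0.3051 / 0.04 = 7.627 m/day.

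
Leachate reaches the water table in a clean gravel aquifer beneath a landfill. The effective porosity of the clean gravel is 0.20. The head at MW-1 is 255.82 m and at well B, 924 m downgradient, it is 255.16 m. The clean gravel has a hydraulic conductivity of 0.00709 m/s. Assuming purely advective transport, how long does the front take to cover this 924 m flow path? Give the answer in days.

Convert K: 0.00709 m/s × 86400 = 612.6 m/day.
Hydraulic gradient i = (255.82 − 255.16) / 924 = 0.66 / 924 = 0.0007143.
Darcy flux q = K · i = 612.6 × 0.0007143 = 0.4376 m/day.
Seepage velocity v = q / n_e = 0.4376 / 0.20 = 2.188 m/day.
Travel time t = L / v = 924 / 2.188 = 422.3 days.

422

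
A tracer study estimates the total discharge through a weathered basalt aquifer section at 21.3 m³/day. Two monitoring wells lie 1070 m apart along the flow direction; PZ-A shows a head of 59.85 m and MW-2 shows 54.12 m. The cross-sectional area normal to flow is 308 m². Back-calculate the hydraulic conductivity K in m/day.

Hydraulic gradient i = (59.85 − 54.12) / 1070 = 5.73 / 1070 = 0.005355.
From Q = K·A·i, K = Q / (A·i) = 21.3 / (308.0 × 0.005355) = 12.91 m/day.

12.9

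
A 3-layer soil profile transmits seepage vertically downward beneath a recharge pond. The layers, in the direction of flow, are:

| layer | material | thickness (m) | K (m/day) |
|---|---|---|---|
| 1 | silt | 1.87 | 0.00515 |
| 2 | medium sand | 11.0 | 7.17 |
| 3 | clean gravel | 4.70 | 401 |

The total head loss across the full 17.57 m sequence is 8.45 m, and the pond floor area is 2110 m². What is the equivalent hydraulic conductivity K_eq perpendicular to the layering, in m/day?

0.0482

Flow is perpendicular to layering, so the layers act in series and the equivalent K is the thickness-weighted harmonic mean.
Total thickness L = 1.87 + 11.0 + 4.70 = 17.57 m.
Σ(b_i/K_i) = 1.87/0.00515 + 11.0/7.17 + 4.70/401 = 364.7 d.
K_eq = L / Σ(b_i/K_i) = 17.57 / 364.7 = 0.04818 m/day.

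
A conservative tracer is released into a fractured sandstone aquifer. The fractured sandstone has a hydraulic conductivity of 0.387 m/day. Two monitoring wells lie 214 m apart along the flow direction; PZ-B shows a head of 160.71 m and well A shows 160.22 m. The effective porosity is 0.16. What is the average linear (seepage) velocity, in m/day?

0.00554

Hydraulic gradient i = (160.71 − 160.22) / 214 = 0.49 / 214 = 0.002290.
Darcy flux q = K · i = 0.3870 × 0.002290 = 0.0008861 m/day.
Seepage velocity v = q / n_e = 0.0008861 / 0.16 = 0.005538 m/day.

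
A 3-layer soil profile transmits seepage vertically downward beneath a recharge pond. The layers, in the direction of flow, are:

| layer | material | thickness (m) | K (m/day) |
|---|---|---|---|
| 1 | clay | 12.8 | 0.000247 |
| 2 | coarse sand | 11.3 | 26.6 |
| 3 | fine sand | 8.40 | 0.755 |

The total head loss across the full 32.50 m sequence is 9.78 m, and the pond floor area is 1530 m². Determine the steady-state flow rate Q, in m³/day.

Flow is perpendicular to layering, so the layers act in series and the equivalent K is the thickness-weighted harmonic mean.
Total thickness L = 12.8 + 11.3 + 8.40 = 32.50 m.
Σ(b_i/K_i) = 12.8/0.000247 + 11.3/26.6 + 8.40/0.755 = 51833 d.
K_eq = L / Σ(b_i/K_i) = 32.50 / 51833 = 0.0006270 m/day.
Q = K_eq · A · (Δh/L) = 0.0006270 × 1530 × (9.78/32.50) = 0.2887 m³/day.

0.289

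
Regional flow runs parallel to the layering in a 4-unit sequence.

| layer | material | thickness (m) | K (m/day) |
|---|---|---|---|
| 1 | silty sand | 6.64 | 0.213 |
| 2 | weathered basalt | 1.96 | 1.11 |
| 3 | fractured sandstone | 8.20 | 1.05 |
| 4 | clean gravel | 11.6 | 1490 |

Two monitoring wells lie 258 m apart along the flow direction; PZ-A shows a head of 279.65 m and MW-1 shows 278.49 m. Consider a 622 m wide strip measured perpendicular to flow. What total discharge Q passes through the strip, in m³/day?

Flow is parallel to layering, so each bed carries its own Darcy discharge and the transmissivities add.
Σ(K_i·b_i) = 0.213×6.64 + 1.11×1.96 + 1.05×8.20 + 1490×11.6 = 17296 m²/day.
Hydraulic gradient i = (279.65 − 278.49) / 258 = 1.16 / 258 = 0.004496.
Q = Σ(K_i·b_i) · W · i = 17296 × 622 × 0.004496 = 48370 m³/day.

48400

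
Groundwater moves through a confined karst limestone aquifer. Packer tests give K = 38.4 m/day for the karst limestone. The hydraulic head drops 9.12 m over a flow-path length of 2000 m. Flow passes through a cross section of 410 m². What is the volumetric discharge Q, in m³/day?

71.8

Hydraulic gradient i = Δh / L = 9.12 / 2000 = 0.004560.
Darcy's law: Q = K · A · i = 38.40 × 410.0 × 0.004560 = 71.79 m³/day.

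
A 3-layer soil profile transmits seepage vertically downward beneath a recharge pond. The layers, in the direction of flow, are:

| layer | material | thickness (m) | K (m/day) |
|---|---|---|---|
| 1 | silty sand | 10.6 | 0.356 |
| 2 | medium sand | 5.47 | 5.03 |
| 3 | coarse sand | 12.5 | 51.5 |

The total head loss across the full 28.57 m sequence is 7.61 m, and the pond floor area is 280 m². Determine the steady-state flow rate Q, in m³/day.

Flow is perpendicular to layering, so the layers act in series and the equivalent K is the thickness-weighted harmonic mean.
Total thickness L = 10.6 + 5.47 + 12.5 = 28.57 m.
Σ(b_i/K_i) = 10.6/0.356 + 5.47/5.03 + 12.5/51.5 = 31.11 d.
K_eq = L / Σ(b_i/K_i) = 28.57 / 31.11 = 0.9185 m/day.
Q = K_eq · A · (Δh/L) = 0.9185 × 280 × (7.61/28.57) = 68.50 m³/day.

68.5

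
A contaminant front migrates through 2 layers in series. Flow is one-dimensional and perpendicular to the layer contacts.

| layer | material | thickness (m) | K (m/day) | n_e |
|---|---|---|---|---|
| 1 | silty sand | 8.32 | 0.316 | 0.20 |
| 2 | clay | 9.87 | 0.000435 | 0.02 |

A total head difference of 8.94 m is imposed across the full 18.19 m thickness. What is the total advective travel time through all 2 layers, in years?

12.9

With flow normal to the layers, continuity requires the same specific discharge q through every layer.
Σ(b_i/K_i) = 8.32/0.316 + 9.87/0.000435 = 22716 d.
q = Δh / Σ(b_i/K_i) = 8.94 / 22716 = 0.0003936 m/day.
In each layer the seepage velocity is v_i = q/n_i, so the layer transit time is t_i = b_i·n_i / q:
  layer 1 (silty sand): t_1 = 8.32 × 0.20 / 0.0003936 = 4228 d
  layer 2 (clay): t_2 = 9.87 × 0.02 / 0.0003936 = 501.6 d
Total t = Σ t_i = 4730 days = 12.95 years.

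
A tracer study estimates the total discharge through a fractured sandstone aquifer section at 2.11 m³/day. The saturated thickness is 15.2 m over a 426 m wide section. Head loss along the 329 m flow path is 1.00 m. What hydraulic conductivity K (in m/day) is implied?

Cross-sectional area A = 426 × 15.2 = 6475 m².
Hydraulic gradient i = Δh / L = 1.00 / 329 = 0.003040.
From Q = K·A·i, K = Q / (A·i) = 2.11 / (6475 × 0.003040) = 0.1072 m/day.

0.107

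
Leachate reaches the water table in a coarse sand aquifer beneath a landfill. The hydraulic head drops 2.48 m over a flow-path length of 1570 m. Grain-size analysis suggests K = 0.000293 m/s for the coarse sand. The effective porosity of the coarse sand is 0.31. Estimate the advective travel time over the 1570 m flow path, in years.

33.3

Convert K: 0.000293 m/s × 86400 = 25.32 m/day.
Hydraulic gradient i = Δh / L = 2.48 / 1570 = 0.001580.
Darcy flux q = K · i = 25.32 × 0.001580 = 0.03999 m/day.
Seepage velocity v = q / n_e = 0.03999 / 0.31 = 0.1290 m/day.
Travel time t = L / v = 1570 / 0.1290 = 12171 days = 33.32 years.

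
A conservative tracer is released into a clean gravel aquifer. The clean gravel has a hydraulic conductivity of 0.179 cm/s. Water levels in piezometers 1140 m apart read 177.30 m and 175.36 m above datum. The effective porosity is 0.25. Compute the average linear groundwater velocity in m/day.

Convert K: 0.179 cm/s × 864 = 154.7 m/day.
Hydraulic gradient i = (177.30 − 175.36) / 1140 = 1.94 / 1140 = 0.001702.
Darcy flux q = K · i = 154.7 × 0.001702 = 0.2632 m/day.
Seepage velocity v = q / n_e = 0.2632 / 0.25 = 1.053 m/day.

1.05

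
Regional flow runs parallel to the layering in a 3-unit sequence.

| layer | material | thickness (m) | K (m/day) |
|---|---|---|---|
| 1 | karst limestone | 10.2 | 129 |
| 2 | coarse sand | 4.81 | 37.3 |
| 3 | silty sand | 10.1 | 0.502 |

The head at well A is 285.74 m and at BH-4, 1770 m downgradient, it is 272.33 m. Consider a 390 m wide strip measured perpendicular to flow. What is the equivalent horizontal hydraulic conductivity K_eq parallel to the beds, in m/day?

59.7

Flow is parallel to layering, so each bed carries its own Darcy discharge and the transmissivities add.
Σ(K_i·b_i) = 129×10.2 + 37.3×4.81 + 0.502×10.1 = 1500 m²/day.
Total thickness b = 25.11 m, so K_eq = Σ(K_i·b_i)/b = 59.75 m/day.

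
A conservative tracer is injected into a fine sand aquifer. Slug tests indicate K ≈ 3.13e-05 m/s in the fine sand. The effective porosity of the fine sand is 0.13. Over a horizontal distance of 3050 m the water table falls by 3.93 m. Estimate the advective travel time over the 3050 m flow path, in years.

Convert K: 3.13e-05 m/s × 86400 = 2.704 m/day.
Hydraulic gradient i = Δh / L = 3.93 / 3050 = 0.001289.
Darcy flux q = K · i = 2.704 × 0.001289 = 0.003485 m/day.
Seepage velocity v = q / n_e = 0.003485 / 0.13 = 0.02680 m/day.
Travel time t = L / v = 3050 / 0.02680 = 1.138e+05 days = 311.5 years.

312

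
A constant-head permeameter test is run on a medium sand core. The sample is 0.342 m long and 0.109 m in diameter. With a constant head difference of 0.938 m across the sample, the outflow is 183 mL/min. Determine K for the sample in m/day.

10.3

Cross-sectional area A = π·(d/2)² = π × (0.109/2)² = 0.009331 m².
Convert discharge: 183 mL/min = 3.050e-06 m³/s.
Darcy's law rearranged: K = Q·L / (A·Δh) = 3.050e-06 × 0.342 / (0.009331 × 0.938) = 0.0001192 m/s = 10.30 m/day.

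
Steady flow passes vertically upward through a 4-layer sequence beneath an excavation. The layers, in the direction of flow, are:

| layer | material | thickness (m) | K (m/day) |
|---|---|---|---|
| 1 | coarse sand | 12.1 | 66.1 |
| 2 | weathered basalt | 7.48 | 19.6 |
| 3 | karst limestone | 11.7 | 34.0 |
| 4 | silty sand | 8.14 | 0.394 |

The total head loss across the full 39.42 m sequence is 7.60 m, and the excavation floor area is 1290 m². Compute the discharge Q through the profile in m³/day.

Flow is perpendicular to layering, so the layers act in series and the equivalent K is the thickness-weighted harmonic mean.
Total thickness L = 12.1 + 7.48 + 11.7 + 8.14 = 39.42 m.
Σ(b_i/K_i) = 12.1/66.1 + 7.48/19.6 + 11.7/34.0 + 8.14/0.394 = 21.57 d.
K_eq = L / Σ(b_i/K_i) = 39.42 / 21.57 = 1.828 m/day.
Q = K_eq · A · (Δh/L) = 1.828 × 1290 × (7.60/39.42) = 454.5 m³/day.

455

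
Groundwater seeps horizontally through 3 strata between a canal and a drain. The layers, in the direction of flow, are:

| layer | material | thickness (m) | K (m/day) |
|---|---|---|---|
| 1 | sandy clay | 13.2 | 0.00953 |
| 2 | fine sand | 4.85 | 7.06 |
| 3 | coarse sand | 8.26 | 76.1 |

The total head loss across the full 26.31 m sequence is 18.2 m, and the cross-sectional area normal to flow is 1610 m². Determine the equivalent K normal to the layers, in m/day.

Flow is perpendicular to layering, so the layers act in series and the equivalent K is the thickness-weighted harmonic mean.
Total thickness L = 13.2 + 4.85 + 8.26 = 26.31 m.
Σ(b_i/K_i) = 13.2/0.00953 + 4.85/7.06 + 8.26/76.1 = 1386 d.
K_eq = L / Σ(b_i/K_i) = 26.31 / 1386 = 0.01898 m/day.

0.0190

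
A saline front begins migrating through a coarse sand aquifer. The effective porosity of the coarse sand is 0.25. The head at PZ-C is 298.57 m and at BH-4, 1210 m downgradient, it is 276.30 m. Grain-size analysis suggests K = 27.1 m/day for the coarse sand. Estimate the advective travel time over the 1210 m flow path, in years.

Hydraulic gradient i = (298.57 − 276.30) / 1210 = 22.27 / 1210 = 0.01840.
Darcy flux q = K · i = 27.10 × 0.01840 = 0.4988 m/day.
Seepage velocity v = q / n_e = 0.4988 / 0.25 = 1.995 m/day.
Travel time t = L / v = 1210 / 1.995 = 606.5 days = 1.660 years.

1.66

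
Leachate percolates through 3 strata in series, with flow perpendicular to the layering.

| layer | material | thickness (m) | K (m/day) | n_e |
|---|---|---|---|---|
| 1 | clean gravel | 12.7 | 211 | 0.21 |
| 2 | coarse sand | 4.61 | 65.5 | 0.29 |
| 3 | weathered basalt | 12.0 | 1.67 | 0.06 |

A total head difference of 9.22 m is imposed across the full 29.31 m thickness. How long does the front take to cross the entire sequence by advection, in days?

With flow normal to the layers, continuity requires the same specific discharge q through every layer.
Σ(b_i/K_i) = 12.7/211 + 4.61/65.5 + 12.0/1.67 = 7.316 d.
q = Δh / Σ(b_i/K_i) = 9.22 / 7.316 = 1.260 m/day.
In each layer the seepage velocity is v_i = q/n_i, so the layer transit time is t_i = b_i·n_i / q:
  layer 1 (clean gravel): t_1 = 12.7 × 0.21 / 1.260 = 2.116 d
  layer 2 (coarse sand): t_2 = 4.61 × 0.29 / 1.260 = 1.061 d
  layer 3 (weathered basalt): t_3 = 12.0 × 0.06 / 1.260 = 0.5713 d
Total t = Σ t_i = 3.748 days.

3.75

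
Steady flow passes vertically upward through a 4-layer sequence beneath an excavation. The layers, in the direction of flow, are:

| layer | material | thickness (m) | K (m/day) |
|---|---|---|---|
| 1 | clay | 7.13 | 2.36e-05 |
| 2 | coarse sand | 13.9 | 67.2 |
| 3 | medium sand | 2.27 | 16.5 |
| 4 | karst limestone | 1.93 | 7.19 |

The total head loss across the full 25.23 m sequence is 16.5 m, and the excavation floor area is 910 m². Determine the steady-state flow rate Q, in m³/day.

0.0497

Flow is perpendicular to layering, so the layers act in series and the equivalent K is the thickness-weighted harmonic mean.
Total thickness L = 7.13 + 13.9 + 2.27 + 1.93 = 25.23 m.
Σ(b_i/K_i) = 7.13/2.36e-05 + 13.9/67.2 + 2.27/16.5 + 1.93/7.19 = 3.021e+05 d.
K_eq = L / Σ(b_i/K_i) = 25.23 / 3.021e+05 = 8.351e-05 m/day.
Q = K_eq · A · (Δh/L) = 8.351e-05 × 910 × (16.5/25.23) = 0.04970 m³/day.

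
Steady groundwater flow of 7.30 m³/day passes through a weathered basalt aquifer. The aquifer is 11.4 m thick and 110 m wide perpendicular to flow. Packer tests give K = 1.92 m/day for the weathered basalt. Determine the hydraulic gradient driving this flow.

0.00303

Cross-sectional area A = 110 × 11.4 = 1254 m².
From Q = K·A·i, i = Q / (K·A) = 7.30 / (1.920 × 1254) = 0.003032.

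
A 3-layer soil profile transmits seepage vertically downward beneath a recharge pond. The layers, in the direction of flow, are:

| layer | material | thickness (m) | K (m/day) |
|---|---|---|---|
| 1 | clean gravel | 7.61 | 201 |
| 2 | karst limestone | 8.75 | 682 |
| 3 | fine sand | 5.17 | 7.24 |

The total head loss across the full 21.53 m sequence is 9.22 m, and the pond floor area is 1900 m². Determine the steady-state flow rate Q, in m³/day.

Flow is perpendicular to layering, so the layers act in series and the equivalent K is the thickness-weighted harmonic mean.
Total thickness L = 7.61 + 8.75 + 5.17 = 21.53 m.
Σ(b_i/K_i) = 7.61/201 + 8.75/682 + 5.17/7.24 = 0.7648 d.
K_eq = L / Σ(b_i/K_i) = 21.53 / 0.7648 = 28.15 m/day.
Q = K_eq · A · (Δh/L) = 28.15 × 1900 × (9.22/21.53) = 22906 m³/day.

22900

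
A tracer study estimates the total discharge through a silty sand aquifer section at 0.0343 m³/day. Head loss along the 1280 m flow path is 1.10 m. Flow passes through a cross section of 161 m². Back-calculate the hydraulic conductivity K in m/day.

0.248

Hydraulic gradient i = Δh / L = 1.10 / 1280 = 0.0008594.
From Q = K·A·i, K = Q / (A·i) = 0.0343 / (161.0 × 0.0008594) = 0.2479 m/day.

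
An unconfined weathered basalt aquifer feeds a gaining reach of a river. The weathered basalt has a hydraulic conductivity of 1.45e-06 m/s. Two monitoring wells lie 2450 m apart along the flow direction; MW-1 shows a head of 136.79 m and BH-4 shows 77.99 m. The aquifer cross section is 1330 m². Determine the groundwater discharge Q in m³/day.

4.00

Convert K: 1.45e-06 m/s × 86400 = 0.1253 m/day.
Hydraulic gradient i = (136.79 − 77.99) / 2450 = 58.8 / 2450 = 0.02400.
Darcy's law: Q = K · A · i = 0.1253 × 1330 × 0.02400 = 3.999 m³/day.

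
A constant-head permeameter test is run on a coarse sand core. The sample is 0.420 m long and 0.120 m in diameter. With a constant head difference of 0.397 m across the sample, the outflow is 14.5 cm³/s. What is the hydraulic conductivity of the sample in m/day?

117

Cross-sectional area A = π·(d/2)² = π × (0.120/2)² = 0.01131 m².
Convert discharge: 14.5 cm³/s = 1.450e-05 m³/s.
Darcy's law rearranged: K = Q·L / (A·Δh) = 1.450e-05 × 0.420 / (0.01131 × 0.397) = 0.001356 m/s = 117.2 m/day.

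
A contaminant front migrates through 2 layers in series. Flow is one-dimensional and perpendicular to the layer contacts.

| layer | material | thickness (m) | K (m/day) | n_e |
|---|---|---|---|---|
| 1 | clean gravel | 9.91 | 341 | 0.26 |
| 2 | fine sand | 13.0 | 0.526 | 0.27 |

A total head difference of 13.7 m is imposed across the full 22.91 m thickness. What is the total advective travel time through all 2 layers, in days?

With flow normal to the layers, continuity requires the same specific discharge q through every layer.
Σ(b_i/K_i) = 9.91/341 + 13.0/0.526 = 24.74 d.
q = Δh / Σ(b_i/K_i) = 13.7 / 24.74 = 0.5537 m/day.
In each layer the seepage velocity is v_i = q/n_i, so the layer transit time is t_i = b_i·n_i / q:
  layer 1 (clean gravel): t_1 = 9.91 × 0.26 / 0.5537 = 4.654 d
  layer 2 (fine sand): t_2 = 13.0 × 0.27 / 0.5537 = 6.339 d
Total t = Σ t_i = 10.99 days.

11.0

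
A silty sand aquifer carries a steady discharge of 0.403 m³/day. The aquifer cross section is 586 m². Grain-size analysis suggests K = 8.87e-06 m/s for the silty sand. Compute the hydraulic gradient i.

Convert K: 8.87e-06 m/s × 86400 = 0.7664 m/day.
From Q = K·A·i, i = Q / (K·A) = 0.403 / (0.7664 × 586.0) = 0.0008974.

0.000897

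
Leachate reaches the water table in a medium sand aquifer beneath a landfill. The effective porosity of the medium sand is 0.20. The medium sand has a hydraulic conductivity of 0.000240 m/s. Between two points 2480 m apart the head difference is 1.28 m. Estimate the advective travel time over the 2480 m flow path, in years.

Convert K: 0.000240 m/s × 86400 = 20.74 m/day.
Hydraulic gradient i = Δh / L = 1.28 / 2480 = 0.0005161.
Darcy flux q = K · i = 20.74 × 0.0005161 = 0.01070 m/day.
Seepage velocity v = q / n_e = 0.01070 / 0.20 = 0.05351 m/day.
Travel time t = L / v = 2480 / 0.05351 = 46345 days = 126.9 years.

127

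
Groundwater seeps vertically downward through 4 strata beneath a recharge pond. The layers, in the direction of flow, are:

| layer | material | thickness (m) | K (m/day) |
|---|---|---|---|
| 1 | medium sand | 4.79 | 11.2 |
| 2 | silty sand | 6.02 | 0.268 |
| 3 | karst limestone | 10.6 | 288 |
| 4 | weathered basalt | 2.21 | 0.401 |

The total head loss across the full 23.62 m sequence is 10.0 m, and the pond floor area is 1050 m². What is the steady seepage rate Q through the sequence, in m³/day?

Flow is perpendicular to layering, so the layers act in series and the equivalent K is the thickness-weighted harmonic mean.
Total thickness L = 4.79 + 6.02 + 10.6 + 2.21 = 23.62 m.
Σ(b_i/K_i) = 4.79/11.2 + 6.02/0.268 + 10.6/288 + 2.21/0.401 = 28.44 d.
K_eq = L / Σ(b_i/K_i) = 23.62 / 28.44 = 0.8306 m/day.
Q = K_eq · A · (Δh/L) = 0.8306 × 1050 × (10.0/23.62) = 369.2 m³/day.

369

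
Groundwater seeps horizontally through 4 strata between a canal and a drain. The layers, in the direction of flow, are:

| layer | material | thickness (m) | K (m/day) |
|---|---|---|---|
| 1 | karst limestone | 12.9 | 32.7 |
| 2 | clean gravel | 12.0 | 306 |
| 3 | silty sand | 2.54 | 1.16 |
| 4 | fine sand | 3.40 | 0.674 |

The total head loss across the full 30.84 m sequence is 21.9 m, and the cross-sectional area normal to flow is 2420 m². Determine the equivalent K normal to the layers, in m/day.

Flow is perpendicular to layering, so the layers act in series and the equivalent K is the thickness-weighted harmonic mean.
Total thickness L = 12.9 + 12.0 + 2.54 + 3.40 = 30.84 m.
Σ(b_i/K_i) = 12.9/32.7 + 12.0/306 + 2.54/1.16 + 3.40/0.674 = 7.668 d.
K_eq = L / Σ(b_i/K_i) = 30.84 / 7.668 = 4.022 m/day.

4.02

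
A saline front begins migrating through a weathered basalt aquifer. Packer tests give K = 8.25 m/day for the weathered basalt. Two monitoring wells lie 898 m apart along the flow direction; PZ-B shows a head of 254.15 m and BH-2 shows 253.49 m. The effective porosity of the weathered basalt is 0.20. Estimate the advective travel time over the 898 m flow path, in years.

Hydraulic gradient i = (254.15 − 253.49) / 898 = 0.66 / 898 = 0.0007350.
Darcy flux q = K · i = 8.250 × 0.0007350 = 0.006063 m/day.
Seepage velocity v = q / n_e = 0.006063 / 0.20 = 0.03032 m/day.
Travel time t = L / v = 898 / 0.03032 = 29620 days = 81.10 years.

81.1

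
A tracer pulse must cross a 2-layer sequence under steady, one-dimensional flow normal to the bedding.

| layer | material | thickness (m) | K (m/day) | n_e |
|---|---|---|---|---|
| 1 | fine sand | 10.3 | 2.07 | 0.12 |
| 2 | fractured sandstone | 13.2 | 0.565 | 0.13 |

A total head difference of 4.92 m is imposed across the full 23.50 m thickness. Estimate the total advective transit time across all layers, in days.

17.0

With flow normal to the layers, continuity requires the same specific discharge q through every layer.
Σ(b_i/K_i) = 10.3/2.07 + 13.2/0.565 = 28.34 d.
q = Δh / Σ(b_i/K_i) = 4.92 / 28.34 = 0.1736 m/day.
In each layer the seepage velocity is v_i = q/n_i, so the layer transit time is t_i = b_i·n_i / q:
  layer 1 (fine sand): t_1 = 10.3 × 0.12 / 0.1736 = 7.119 d
  layer 2 (fractured sandstone): t_2 = 13.2 × 0.13 / 0.1736 = 9.884 d
Total t = Σ t_i = 17.00 days.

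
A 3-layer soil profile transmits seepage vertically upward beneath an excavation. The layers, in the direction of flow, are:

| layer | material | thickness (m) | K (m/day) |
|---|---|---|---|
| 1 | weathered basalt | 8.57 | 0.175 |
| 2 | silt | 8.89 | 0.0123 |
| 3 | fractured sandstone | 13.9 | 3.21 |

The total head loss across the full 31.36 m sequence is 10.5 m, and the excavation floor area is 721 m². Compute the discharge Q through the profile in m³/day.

9.75

Flow is perpendicular to layering, so the layers act in series and the equivalent K is the thickness-weighted harmonic mean.
Total thickness L = 8.57 + 8.89 + 13.9 = 31.36 m.
Σ(b_i/K_i) = 8.57/0.175 + 8.89/0.0123 + 13.9/3.21 = 776.1 d.
K_eq = L / Σ(b_i/K_i) = 31.36 / 776.1 = 0.04041 m/day.
Q = K_eq · A · (Δh/L) = 0.04041 × 721 × (10.5/31.36) = 9.755 m³/day.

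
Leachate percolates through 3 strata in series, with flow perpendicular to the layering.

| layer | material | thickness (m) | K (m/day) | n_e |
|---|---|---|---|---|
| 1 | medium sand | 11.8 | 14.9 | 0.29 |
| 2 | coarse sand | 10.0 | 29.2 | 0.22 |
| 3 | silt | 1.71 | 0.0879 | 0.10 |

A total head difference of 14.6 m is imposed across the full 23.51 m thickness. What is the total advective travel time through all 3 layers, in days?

With flow normal to the layers, continuity requires the same specific discharge q through every layer.
Σ(b_i/K_i) = 11.8/14.9 + 10.0/29.2 + 1.71/0.0879 = 20.59 d.
q = Δh / Σ(b_i/K_i) = 14.6 / 20.59 = 0.7091 m/day.
In each layer the seepage velocity is v_i = q/n_i, so the layer transit time is t_i = b_i·n_i / q:
  layer 1 (medium sand): t_1 = 11.8 × 0.29 / 0.7091 = 4.826 d
  layer 2 (coarse sand): t_2 = 10.0 × 0.22 / 0.7091 = 3.102 d
  layer 3 (silt): t_3 = 1.71 × 0.10 / 0.7091 = 0.2411 d
Total t = Σ t_i = 8.169 days.

8.17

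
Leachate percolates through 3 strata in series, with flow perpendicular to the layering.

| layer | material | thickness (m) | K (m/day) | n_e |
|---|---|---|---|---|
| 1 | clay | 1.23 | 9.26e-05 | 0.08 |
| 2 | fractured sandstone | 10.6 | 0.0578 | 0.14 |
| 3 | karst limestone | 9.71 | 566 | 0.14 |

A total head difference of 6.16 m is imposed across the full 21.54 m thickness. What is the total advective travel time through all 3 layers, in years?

17.6

With flow normal to the layers, continuity requires the same specific discharge q through every layer.
Σ(b_i/K_i) = 1.23/9.26e-05 + 10.6/0.0578 + 9.71/566 = 13466 d.
q = Δh / Σ(b_i/K_i) = 6.16 / 13466 = 0.0004574 m/day.
In each layer the seepage velocity is v_i = q/n_i, so the layer transit time is t_i = b_i·n_i / q:
  layer 1 (clay): t_1 = 1.23 × 0.08 / 0.0004574 = 215.1 d
  layer 2 (fractured sandstone): t_2 = 10.6 × 0.14 / 0.0004574 = 3244 d
  layer 3 (karst limestone): t_3 = 9.71 × 0.14 / 0.0004574 = 2972 d
Total t = Σ t_i = 6431 days = 17.61 years.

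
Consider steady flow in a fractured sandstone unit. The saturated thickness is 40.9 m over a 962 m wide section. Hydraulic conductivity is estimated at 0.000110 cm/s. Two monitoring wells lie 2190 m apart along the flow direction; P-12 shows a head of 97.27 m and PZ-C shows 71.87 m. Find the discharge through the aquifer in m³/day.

Convert K: 0.000110 cm/s × 864 = 0.09504 m/day.
Cross-sectional area A = 962 × 40.9 = 39346 m².
Hydraulic gradient i = (97.27 − 71.87) / 2190 = 25.4 / 2190 = 0.01160.
Darcy's law: Q = K · A · i = 0.09504 × 39346 × 0.01160 = 43.37 m³/day.

43.4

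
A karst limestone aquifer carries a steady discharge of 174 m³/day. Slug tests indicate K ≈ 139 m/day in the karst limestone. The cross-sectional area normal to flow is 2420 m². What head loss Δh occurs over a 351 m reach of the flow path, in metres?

0.182

From Q = K·A·i, i = Q / (K·A) = 174 / (139.0 × 2420) = 0.0005173.
Head loss Δh = i · L = 0.0005173 × 351 = 0.1816 m.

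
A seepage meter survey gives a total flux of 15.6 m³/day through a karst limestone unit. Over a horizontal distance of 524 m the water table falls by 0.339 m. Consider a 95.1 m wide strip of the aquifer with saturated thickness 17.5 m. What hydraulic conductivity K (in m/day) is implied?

Cross-sectional area A = 95.1 × 17.5 = 1664 m².
Hydraulic gradient i = Δh / L = 0.339 / 524 = 0.0006469.
From Q = K·A·i, K = Q / (A·i) = 15.6 / (1664 × 0.0006469) = 14.49 m/day.

14.5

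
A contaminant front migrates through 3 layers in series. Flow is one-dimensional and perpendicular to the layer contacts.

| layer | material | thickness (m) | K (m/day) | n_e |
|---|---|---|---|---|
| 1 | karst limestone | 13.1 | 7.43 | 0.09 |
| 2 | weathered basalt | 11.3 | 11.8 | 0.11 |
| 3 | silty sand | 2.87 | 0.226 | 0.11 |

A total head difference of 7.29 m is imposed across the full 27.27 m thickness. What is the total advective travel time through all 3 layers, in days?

5.79

With flow normal to the layers, continuity requires the same specific discharge q through every layer.
Σ(b_i/K_i) = 13.1/7.43 + 11.3/11.8 + 2.87/0.226 = 15.42 d.
q = Δh / Σ(b_i/K_i) = 7.29 / 15.42 = 0.4728 m/day.
In each layer the seepage velocity is v_i = q/n_i, so the layer transit time is t_i = b_i·n_i / q:
  layer 1 (karst limestone): t_1 = 13.1 × 0.09 / 0.4728 = 2.494 d
  layer 2 (weathered basalt): t_2 = 11.3 × 0.11 / 0.4728 = 2.629 d
  layer 3 (silty sand): t_3 = 2.87 × 0.11 / 0.4728 = 0.6678 d
Total t = Σ t_i = 5.791 days.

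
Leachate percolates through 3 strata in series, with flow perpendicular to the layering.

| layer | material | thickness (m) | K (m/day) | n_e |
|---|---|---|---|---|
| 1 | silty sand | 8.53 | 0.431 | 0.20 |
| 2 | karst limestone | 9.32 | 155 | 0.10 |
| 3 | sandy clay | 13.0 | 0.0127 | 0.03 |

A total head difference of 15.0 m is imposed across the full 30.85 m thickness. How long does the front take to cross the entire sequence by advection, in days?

With flow normal to the layers, continuity requires the same specific discharge q through every layer.
Σ(b_i/K_i) = 8.53/0.431 + 9.32/155 + 13.0/0.0127 = 1043 d.
q = Δh / Σ(b_i/K_i) = 15.0 / 1043 = 0.01438 m/day.
In each layer the seepage velocity is v_i = q/n_i, so the layer transit time is t_i = b_i·n_i / q:
  layer 1 (silty sand): t_1 = 8.53 × 0.20 / 0.01438 = 118.7 d
  layer 2 (karst limestone): t_2 = 9.32 × 0.10 / 0.01438 = 64.83 d
  layer 3 (sandy clay): t_3 = 13.0 × 0.03 / 0.01438 = 27.13 d
Total t = Σ t_i = 210.6 days.

211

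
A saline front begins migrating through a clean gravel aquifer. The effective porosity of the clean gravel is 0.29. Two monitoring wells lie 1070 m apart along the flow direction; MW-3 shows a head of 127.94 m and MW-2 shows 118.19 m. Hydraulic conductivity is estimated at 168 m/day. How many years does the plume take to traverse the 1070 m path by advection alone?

Hydraulic gradient i = (127.94 − 118.19) / 1070 = 9.75 / 1070 = 0.009112.
Darcy flux q = K · i = 168.0 × 0.009112 = 1.531 m/day.
Seepage velocity v = q / n_e = 1.531 / 0.29 = 5.279 m/day.
Travel time t = L / v = 1070 / 5.279 = 202.7 days = 0.5550 years.

0.555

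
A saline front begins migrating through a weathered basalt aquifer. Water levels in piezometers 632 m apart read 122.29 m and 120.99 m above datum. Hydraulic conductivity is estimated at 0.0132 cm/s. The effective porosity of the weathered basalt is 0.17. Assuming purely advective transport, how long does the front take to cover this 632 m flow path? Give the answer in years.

Convert K: 0.0132 cm/s × 864 = 11.40 m/day.
Hydraulic gradient i = (122.29 − 120.99) / 632 = 1.3 / 632 = 0.002057.
Darcy flux q = K · i = 11.40 × 0.002057 = 0.02346 m/day.
Seepage velocity v = q / n_e = 0.02346 / 0.17 = 0.1380 m/day.
Travel time t = L / v = 632 / 0.1380 = 4580 days = 12.54 years.

12.5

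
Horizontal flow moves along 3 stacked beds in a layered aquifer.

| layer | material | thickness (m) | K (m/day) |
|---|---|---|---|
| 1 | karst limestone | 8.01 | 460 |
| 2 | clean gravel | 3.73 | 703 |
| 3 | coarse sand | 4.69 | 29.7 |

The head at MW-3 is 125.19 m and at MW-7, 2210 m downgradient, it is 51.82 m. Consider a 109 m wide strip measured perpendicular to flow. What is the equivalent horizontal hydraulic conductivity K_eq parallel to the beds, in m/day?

Flow is parallel to layering, so each bed carries its own Darcy discharge and the transmissivities add.
Σ(K_i·b_i) = 460×8.01 + 703×3.73 + 29.7×4.69 = 6446 m²/day.
Total thickness b = 16.43 m, so K_eq = Σ(K_i·b_i)/b = 392.3 m/day.

392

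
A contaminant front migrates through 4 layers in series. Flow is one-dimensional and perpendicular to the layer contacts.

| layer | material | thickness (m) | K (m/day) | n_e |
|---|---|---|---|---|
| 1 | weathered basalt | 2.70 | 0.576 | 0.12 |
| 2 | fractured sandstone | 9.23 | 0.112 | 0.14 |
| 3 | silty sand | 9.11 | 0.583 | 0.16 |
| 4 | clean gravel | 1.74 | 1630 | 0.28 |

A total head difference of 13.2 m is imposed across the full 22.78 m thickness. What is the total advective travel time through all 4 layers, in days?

27.7

With flow normal to the layers, continuity requires the same specific discharge q through every layer.
Σ(b_i/K_i) = 2.70/0.576 + 9.23/0.112 + 9.11/0.583 + 1.74/1630 = 102.7 d.
q = Δh / Σ(b_i/K_i) = 13.2 / 102.7 = 0.1285 m/day.
In each layer the seepage velocity is v_i = q/n_i, so the layer transit time is t_i = b_i·n_i / q:
  layer 1 (weathered basalt): t_1 = 2.70 × 0.12 / 0.1285 = 2.521 d
  layer 2 (fractured sandstone): t_2 = 9.23 × 0.14 / 0.1285 = 10.06 d
  layer 3 (silty sand): t_3 = 9.11 × 0.16 / 0.1285 = 11.34 d
  layer 4 (clean gravel): t_4 = 1.74 × 0.28 / 0.1285 = 3.791 d
Total t = Σ t_i = 27.71 days.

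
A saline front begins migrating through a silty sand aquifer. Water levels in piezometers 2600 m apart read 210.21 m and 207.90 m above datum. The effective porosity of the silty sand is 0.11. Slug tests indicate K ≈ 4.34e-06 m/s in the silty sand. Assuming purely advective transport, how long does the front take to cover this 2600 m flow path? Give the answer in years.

2350

Convert K: 4.34e-06 m/s × 86400 = 0.3750 m/day.
Hydraulic gradient i = (210.21 − 207.90) / 2600 = 2.31 / 2600 = 0.0008885.
Darcy flux q = K · i = 0.3750 × 0.0008885 = 0.0003332 m/day.
Seepage velocity v = q / n_e = 0.0003332 / 0.11 = 0.003029 m/day.
Travel time t = L / v = 2600 / 0.003029 = 8.585e+05 days = 2350 years.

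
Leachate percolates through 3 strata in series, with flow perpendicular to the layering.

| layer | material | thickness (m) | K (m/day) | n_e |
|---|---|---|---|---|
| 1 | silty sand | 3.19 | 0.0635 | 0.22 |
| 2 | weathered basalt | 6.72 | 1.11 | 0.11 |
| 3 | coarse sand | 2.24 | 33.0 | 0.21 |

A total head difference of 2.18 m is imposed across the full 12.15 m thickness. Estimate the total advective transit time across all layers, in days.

With flow normal to the layers, continuity requires the same specific discharge q through every layer.
Σ(b_i/K_i) = 3.19/0.0635 + 6.72/1.11 + 2.24/33.0 = 56.36 d.
q = Δh / Σ(b_i/K_i) = 2.18 / 56.36 = 0.03868 m/day.
In each layer the seepage velocity is v_i = q/n_i, so the layer transit time is t_i = b_i·n_i / q:
  layer 1 (silty sand): t_1 = 3.19 × 0.22 / 0.03868 = 18.14 d
  layer 2 (weathered basalt): t_2 = 6.72 × 0.11 / 0.03868 = 19.11 d
  layer 3 (coarse sand): t_3 = 2.24 × 0.21 / 0.03868 = 12.16 d
Total t = Σ t_i = 49.41 days.

49.4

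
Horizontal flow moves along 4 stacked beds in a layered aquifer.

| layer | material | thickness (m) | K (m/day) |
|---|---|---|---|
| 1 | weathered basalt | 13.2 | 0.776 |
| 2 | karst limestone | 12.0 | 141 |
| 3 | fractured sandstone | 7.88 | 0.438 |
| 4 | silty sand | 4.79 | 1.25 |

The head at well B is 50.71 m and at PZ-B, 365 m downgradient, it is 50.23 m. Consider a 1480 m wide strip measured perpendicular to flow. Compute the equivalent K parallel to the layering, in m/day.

45.2

Flow is parallel to layering, so each bed carries its own Darcy discharge and the transmissivities add.
Σ(K_i·b_i) = 0.776×13.2 + 141×12.0 + 0.438×7.88 + 1.25×4.79 = 1712 m²/day.
Total thickness b = 37.87 m, so K_eq = Σ(K_i·b_i)/b = 45.20 m/day.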